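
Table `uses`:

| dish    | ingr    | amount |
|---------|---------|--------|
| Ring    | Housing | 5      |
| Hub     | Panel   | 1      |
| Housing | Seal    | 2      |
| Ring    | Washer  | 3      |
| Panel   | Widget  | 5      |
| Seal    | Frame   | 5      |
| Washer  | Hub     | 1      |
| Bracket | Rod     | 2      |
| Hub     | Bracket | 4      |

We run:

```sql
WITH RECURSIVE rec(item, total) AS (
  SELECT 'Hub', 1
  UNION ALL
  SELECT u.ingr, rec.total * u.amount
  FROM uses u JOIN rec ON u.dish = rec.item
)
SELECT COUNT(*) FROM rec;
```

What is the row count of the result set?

5

Base: (Hub, total=1).
Iteration 1: components of {Hub} -> Bracket = 1*4 = 4, Panel = 1*1 = 1.
Iteration 2: components of {Bracket,Panel} -> Rod = 4*2 = 8, Widget = 1*5 = 5.
Iteration 3: no further components; recursion stops.
Total rows emitted: 5.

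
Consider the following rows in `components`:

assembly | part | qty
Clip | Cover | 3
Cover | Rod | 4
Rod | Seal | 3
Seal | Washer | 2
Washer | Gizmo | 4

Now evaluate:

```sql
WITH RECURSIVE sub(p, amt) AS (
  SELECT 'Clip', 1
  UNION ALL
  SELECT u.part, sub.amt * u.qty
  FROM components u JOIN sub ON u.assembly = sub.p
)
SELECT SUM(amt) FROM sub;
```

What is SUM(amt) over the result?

Base: (Clip, amt=1).
Iteration 1: components of {Clip} -> Cover = 1*3 = 3.
Iteration 2: components of {Cover} -> Rod = 3*4 = 12.
Iteration 3: components of {Rod} -> Seal = 12*3 = 36.
Iteration 4: components of {Seal} -> Washer = 36*2 = 72.
Iteration 5: components of {Washer} -> Gizmo = 72*4 = 288.
Iteration 6: no further components; recursion stops.
SUM(amt) = 1 + 3 + 12 + 36 + 72 + 288 = 412.

412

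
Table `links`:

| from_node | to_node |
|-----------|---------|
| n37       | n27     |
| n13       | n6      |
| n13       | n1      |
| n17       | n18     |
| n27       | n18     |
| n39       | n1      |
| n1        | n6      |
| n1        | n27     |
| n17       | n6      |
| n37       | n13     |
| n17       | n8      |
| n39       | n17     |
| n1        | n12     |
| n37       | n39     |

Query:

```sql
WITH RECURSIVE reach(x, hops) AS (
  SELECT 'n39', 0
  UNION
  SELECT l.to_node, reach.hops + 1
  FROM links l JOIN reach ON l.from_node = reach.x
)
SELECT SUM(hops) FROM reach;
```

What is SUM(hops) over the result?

15

Base: (n39, hops=0).
Iteration 1: edges from {n39} -> (n1, hops=1), (n17, hops=1).
Iteration 2: edges from {n1,n17} -> (n12, hops=2), (n18, hops=2), (n27, hops=2), (n6, hops=2), (n8, hops=2). [UNION drops 1 duplicate row(s)]
Iteration 3: edges from {n12,n18,n27,n6,n8} -> (n18, hops=3).
Iteration 4: no outgoing edges from {n18}; recursion stops.
SUM(hops) = 0 + 1 + 1 + 2 + 2 + 2 + 2 + 2 + 3 = 15.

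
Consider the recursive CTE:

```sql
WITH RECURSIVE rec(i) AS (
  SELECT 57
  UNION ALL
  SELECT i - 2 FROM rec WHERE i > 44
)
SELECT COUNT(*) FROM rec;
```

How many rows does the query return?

8

Base: i=57.
Iteration 1: 57 > 44 holds -> i = 57 - 2 = 55.
Iteration 2: 55 > 44 holds -> i = 55 - 2 = 53.
Iteration 3: 53 > 44 holds -> i = 53 - 2 = 51.
Iteration 4: 51 > 44 holds -> i = 51 - 2 = 49.
Iteration 5: 49 > 44 holds -> i = 49 - 2 = 47.
Iteration 6: 47 > 44 holds -> i = 47 - 2 = 45.
Iteration 7: 45 > 44 holds -> i = 45 - 2 = 43.
Iteration 8: 43 > 44 fails; recursion stops.
Total rows emitted: 8.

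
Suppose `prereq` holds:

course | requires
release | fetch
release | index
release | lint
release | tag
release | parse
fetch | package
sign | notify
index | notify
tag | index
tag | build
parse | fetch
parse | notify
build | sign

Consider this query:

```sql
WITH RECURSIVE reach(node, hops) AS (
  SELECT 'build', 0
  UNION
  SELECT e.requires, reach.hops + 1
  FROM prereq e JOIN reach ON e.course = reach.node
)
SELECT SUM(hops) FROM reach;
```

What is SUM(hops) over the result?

Base: (build, hops=0).
Iteration 1: edges from {build} -> (sign, hops=1).
Iteration 2: edges from {sign} -> (notify, hops=2).
Iteration 3: no outgoing edges from {notify}; recursion stops.
SUM(hops) = 0 + 1 + 2 = 3.

3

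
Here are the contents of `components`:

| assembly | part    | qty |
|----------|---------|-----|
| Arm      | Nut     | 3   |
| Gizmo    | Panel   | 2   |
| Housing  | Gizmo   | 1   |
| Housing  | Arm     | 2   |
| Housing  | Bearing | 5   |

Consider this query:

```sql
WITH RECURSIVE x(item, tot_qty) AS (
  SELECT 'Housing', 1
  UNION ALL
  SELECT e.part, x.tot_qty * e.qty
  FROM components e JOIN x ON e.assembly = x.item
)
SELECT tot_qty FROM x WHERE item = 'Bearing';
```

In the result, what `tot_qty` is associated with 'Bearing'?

Base: (Housing, tot_qty=1).
Iteration 1: components of {Housing} -> Arm = 1*2 = 2, Bearing = 1*5 = 5, Gizmo = 1*1 = 1.
Iteration 2: components of {Arm,Bearing,Gizmo} -> Nut = 2*3 = 6, Panel = 1*2 = 2.
Iteration 3: no further components; recursion stops.

5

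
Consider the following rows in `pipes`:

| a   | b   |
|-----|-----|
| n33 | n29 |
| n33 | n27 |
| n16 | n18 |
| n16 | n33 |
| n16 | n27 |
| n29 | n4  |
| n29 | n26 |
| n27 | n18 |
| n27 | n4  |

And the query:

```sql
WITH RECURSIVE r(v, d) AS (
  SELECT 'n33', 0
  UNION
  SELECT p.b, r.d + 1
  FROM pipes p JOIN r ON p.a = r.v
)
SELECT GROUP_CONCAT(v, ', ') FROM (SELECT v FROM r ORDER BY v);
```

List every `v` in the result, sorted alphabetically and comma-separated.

Base: (n33, d=0).
Iteration 1: edges from {n33} -> (n27, d=1), (n29, d=1).
Iteration 2: edges from {n27,n29} -> (n18, d=2), (n26, d=2), (n4, d=2). [UNION drops 1 duplicate row(s)]
Iteration 3: no outgoing edges from {n18,n26,n4}; recursion stops.

n18, n26, n27, n29, n33, n4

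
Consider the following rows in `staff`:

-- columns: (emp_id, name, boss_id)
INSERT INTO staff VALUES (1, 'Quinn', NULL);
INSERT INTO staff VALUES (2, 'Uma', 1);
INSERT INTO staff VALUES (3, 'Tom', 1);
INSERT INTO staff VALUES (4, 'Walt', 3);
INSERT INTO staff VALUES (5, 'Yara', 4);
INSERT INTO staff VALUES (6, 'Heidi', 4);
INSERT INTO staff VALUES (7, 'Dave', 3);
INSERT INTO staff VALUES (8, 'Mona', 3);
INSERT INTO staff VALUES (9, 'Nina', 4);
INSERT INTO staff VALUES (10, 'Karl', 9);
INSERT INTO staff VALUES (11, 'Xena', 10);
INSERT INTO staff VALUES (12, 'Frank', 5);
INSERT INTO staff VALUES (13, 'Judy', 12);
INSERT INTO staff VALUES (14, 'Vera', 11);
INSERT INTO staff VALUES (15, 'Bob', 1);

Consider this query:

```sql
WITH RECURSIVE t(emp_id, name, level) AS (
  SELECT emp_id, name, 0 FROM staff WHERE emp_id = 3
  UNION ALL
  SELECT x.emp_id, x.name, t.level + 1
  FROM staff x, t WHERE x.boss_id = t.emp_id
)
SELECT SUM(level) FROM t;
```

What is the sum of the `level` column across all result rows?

Base: emp_id=3 (Tom) at level 0.
Iteration 1: rows with boss_id in {3} -> Walt (id 4, level 1), Dave (id 7, level 1), Mona (id 8, level 1).
Iteration 2: rows with boss_id in {4,7,8} -> Yara (id 5, level 2), Heidi (id 6, level 2), Nina (id 9, level 2).
Iteration 3: rows with boss_id in {5,6,9} -> Karl (id 10, level 3), Frank (id 12, level 3).
Iteration 4: rows with boss_id in {10,12} -> Xena (id 11, level 4), Judy (id 13, level 4).
Iteration 5: rows with boss_id in {11,13} -> Vera (id 14, level 5).
Iteration 6: no rows with boss_id in {14}; recursion stops.
SUM(level) = 0 + 1 + 1 + 1 + 2 + 2 + 2 + 3 + 3 + 4 + 4 + 5 = 28.

28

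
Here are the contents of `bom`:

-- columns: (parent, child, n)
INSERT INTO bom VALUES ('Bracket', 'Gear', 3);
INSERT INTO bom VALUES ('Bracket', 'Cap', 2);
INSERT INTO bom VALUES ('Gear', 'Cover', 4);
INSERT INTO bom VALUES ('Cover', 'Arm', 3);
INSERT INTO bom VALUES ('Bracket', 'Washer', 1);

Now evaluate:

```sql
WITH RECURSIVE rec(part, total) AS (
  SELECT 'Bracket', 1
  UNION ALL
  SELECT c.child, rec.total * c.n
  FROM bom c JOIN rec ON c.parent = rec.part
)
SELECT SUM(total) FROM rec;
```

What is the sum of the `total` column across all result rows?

Base: (Bracket, total=1).
Iteration 1: components of {Bracket} -> Cap = 1*2 = 2, Gear = 1*3 = 3, Washer = 1*1 = 1.
Iteration 2: components of {Cap,Gear,Washer} -> Cover = 3*4 = 12.
Iteration 3: components of {Cover} -> Arm = 12*3 = 36.
Iteration 4: no further components; recursion stops.
SUM(total) = 1 + 3 + 2 + 1 + 12 + 36 = 55.

55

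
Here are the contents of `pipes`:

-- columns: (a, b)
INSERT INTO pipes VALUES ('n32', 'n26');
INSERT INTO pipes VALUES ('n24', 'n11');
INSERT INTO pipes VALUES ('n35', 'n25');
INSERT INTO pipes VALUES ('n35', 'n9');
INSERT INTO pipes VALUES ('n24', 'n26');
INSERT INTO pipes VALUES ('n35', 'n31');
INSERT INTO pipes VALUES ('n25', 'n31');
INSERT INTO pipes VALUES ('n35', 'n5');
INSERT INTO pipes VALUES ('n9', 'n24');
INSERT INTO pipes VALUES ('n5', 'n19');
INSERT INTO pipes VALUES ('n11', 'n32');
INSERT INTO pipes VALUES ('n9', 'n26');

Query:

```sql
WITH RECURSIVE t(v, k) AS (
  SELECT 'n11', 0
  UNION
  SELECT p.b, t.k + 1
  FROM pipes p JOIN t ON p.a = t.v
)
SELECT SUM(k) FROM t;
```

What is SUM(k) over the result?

3

Base: (n11, k=0).
Iteration 1: edges from {n11} -> (n32, k=1).
Iteration 2: edges from {n32} -> (n26, k=2).
Iteration 3: no outgoing edges from {n26}; recursion stops.
SUM(k) = 0 + 1 + 2 = 3.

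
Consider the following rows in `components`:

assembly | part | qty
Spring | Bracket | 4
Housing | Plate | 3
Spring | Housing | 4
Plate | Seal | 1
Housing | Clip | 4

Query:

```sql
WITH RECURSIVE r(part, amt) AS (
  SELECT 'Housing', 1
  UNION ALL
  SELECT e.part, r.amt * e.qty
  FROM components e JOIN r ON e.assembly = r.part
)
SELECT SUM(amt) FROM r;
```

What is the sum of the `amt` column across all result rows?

Base: (Housing, amt=1).
Iteration 1: components of {Housing} -> Clip = 1*4 = 4, Plate = 1*3 = 3.
Iteration 2: components of {Clip,Plate} -> Seal = 3*1 = 3.
Iteration 3: no further components; recursion stops.
SUM(amt) = 1 + 4 + 3 + 3 = 11.

11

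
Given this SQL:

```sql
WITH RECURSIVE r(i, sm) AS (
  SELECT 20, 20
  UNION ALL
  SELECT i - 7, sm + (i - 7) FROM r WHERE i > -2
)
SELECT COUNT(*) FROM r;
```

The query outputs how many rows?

Base: i=20, sm=20.
Iteration 1: 20 > -2 holds -> i = 20 - 7 = 13, sm = 20 + 13 = 33.
Iteration 2: 13 > -2 holds -> i = 13 - 7 = 6, sm = 33 + 6 = 39.
Iteration 3: 6 > -2 holds -> i = 6 - 7 = -1, sm = 39 + -1 = 38.
Iteration 4: -1 > -2 holds -> i = -1 - 7 = -8, sm = 38 + -8 = 30.
Iteration 5: -8 > -2 fails; recursion stops.
Total rows emitted: 5.

5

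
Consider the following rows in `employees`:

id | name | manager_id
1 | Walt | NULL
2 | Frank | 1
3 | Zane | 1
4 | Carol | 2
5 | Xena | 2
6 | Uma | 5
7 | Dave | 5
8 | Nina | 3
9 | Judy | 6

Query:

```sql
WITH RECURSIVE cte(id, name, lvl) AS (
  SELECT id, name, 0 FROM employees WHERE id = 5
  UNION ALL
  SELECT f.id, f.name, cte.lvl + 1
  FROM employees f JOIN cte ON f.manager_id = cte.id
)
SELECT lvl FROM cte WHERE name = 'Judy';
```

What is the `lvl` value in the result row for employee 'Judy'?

Base: id=5 (Xena) at lvl 0.
Iteration 1: rows with manager_id in {5} -> Uma (id 6, lvl 1), Dave (id 7, lvl 1).
Iteration 2: rows with manager_id in {6,7} -> Judy (id 9, lvl 2).
Iteration 3: no rows with manager_id in {9}; recursion stops.

2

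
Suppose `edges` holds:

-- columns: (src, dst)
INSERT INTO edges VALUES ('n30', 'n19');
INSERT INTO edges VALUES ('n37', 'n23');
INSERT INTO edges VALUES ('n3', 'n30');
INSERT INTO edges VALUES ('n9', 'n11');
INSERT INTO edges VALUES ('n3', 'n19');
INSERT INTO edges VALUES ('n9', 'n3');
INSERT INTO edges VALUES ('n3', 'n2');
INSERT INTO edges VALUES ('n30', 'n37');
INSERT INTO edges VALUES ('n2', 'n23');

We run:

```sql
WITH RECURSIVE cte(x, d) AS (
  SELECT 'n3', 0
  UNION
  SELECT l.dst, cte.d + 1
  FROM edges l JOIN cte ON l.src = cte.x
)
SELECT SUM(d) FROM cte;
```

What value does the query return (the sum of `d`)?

12

Base: (n3, d=0).
Iteration 1: edges from {n3} -> (n19, d=1), (n2, d=1), (n30, d=1).
Iteration 2: edges from {n19,n2,n30} -> (n19, d=2), (n23, d=2), (n37, d=2).
Iteration 3: edges from {n19,n23,n37} -> (n23, d=3).
Iteration 4: no outgoing edges from {n23}; recursion stops.
SUM(d) = 0 + 1 + 1 + 1 + 2 + 2 + 2 + 3 = 12.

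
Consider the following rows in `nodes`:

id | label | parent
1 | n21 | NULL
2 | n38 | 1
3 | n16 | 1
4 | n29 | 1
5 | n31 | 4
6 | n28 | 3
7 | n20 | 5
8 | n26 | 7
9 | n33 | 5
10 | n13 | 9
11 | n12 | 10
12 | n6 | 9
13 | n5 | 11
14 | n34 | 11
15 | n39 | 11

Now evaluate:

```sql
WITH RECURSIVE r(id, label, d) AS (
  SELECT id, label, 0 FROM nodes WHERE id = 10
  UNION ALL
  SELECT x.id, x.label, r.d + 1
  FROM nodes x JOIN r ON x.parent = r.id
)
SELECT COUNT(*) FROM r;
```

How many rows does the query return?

5

Base: id=10 (n13) at d 0.
Iteration 1: rows with parent in {10} -> n12 (id 11, d 1).
Iteration 2: rows with parent in {11} -> n5 (id 13, d 2), n34 (id 14, d 2), n39 (id 15, d 2).
Iteration 3: no rows with parent in {13,14,15}; recursion stops.
Total rows emitted: 5.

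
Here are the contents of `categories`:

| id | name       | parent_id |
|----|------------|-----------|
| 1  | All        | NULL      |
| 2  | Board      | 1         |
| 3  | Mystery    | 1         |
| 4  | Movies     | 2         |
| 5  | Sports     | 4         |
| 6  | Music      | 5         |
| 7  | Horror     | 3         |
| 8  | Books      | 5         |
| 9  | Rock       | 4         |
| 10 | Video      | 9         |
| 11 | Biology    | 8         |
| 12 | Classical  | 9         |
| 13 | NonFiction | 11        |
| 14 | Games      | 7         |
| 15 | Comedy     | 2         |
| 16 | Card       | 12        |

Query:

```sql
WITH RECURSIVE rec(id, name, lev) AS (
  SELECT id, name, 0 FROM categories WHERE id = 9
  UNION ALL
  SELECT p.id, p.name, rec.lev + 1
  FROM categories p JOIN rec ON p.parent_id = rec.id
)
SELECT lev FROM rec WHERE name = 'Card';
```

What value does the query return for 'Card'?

2

Base: id=9 (Rock) at lev 0.
Iteration 1: rows with parent_id in {9} -> Video (id 10, lev 1), Classical (id 12, lev 1).
Iteration 2: rows with parent_id in {10,12} -> Card (id 16, lev 2).
Iteration 3: no rows with parent_id in {16}; recursion stops.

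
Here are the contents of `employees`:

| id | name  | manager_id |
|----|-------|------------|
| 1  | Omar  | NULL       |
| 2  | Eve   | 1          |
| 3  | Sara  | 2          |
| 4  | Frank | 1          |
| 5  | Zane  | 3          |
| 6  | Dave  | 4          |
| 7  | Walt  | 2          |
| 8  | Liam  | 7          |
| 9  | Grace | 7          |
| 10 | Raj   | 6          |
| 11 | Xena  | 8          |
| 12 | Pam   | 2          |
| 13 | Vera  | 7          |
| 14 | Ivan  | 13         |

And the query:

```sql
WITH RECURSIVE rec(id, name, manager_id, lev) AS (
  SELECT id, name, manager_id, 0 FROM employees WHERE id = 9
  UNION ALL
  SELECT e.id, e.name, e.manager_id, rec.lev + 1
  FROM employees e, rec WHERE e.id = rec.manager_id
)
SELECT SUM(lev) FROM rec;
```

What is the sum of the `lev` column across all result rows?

6

Base: id=9 (Grace), manager_id=7, lev 0.
Iteration 1: join on id=7 -> Walt (id 7, manager_id=2, lev 1).
Iteration 2: join on id=2 -> Eve (id 2, manager_id=1, lev 2).
Iteration 3: join on id=1 -> Omar (id 1, manager_id=NULL, lev 3).
Iteration 4: manager_id is NULL; no match; recursion stops.
SUM(lev) = 0 + 1 + 2 + 3 = 6.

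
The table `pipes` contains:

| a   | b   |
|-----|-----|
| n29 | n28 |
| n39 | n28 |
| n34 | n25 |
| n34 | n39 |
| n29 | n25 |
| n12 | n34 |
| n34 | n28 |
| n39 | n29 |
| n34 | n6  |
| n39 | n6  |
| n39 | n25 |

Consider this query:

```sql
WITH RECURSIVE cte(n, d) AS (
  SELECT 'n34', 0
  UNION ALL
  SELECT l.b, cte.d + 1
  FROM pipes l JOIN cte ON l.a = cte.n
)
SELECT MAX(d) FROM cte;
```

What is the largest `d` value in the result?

3

Base: (n34, d=0).
Iteration 1: edges from {n34} -> (n25, d=1), (n28, d=1), (n39, d=1), (n6, d=1).
Iteration 2: edges from {n25,n28,n39,n6} -> (n25, d=2), (n28, d=2), (n29, d=2), (n6, d=2).
Iteration 3: edges from {n25,n28,n29,n6} -> (n25, d=3), (n28, d=3).
Iteration 4: no outgoing edges from {n25,n28}; recursion stops.
d values: 0, 1, 1, 1, 1, 2, 2, 2, 2, 3, 3; the maximum is 3.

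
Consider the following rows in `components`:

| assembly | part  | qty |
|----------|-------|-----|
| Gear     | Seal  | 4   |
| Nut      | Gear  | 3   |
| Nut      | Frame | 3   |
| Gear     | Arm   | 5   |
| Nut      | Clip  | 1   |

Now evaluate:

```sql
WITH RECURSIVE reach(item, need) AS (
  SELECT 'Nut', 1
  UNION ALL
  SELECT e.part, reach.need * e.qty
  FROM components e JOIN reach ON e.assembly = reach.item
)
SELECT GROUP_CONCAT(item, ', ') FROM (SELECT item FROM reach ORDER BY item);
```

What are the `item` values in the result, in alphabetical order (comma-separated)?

Base: (Nut, need=1).
Iteration 1: components of {Nut} -> Clip = 1*1 = 1, Frame = 1*3 = 3, Gear = 1*3 = 3.
Iteration 2: components of {Clip,Frame,Gear} -> Arm = 3*5 = 15, Seal = 3*4 = 12.
Iteration 3: no further components; recursion stops.

Arm, Clip, Frame, Gear, Nut, Seal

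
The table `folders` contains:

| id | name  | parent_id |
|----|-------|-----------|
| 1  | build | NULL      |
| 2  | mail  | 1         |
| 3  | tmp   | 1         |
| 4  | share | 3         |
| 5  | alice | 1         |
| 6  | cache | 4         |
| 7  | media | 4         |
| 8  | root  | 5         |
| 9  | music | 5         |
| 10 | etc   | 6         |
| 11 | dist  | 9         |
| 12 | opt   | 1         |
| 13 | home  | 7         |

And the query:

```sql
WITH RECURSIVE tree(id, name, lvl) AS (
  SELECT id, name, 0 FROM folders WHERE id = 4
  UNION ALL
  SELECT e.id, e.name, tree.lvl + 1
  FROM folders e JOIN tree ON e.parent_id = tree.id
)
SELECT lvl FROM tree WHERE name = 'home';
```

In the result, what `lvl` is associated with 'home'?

2

Base: id=4 (share) at lvl 0.
Iteration 1: rows with parent_id in {4} -> cache (id 6, lvl 1), media (id 7, lvl 1).
Iteration 2: rows with parent_id in {6,7} -> etc (id 10, lvl 2), home (id 13, lvl 2).
Iteration 3: no rows with parent_id in {10,13}; recursion stops.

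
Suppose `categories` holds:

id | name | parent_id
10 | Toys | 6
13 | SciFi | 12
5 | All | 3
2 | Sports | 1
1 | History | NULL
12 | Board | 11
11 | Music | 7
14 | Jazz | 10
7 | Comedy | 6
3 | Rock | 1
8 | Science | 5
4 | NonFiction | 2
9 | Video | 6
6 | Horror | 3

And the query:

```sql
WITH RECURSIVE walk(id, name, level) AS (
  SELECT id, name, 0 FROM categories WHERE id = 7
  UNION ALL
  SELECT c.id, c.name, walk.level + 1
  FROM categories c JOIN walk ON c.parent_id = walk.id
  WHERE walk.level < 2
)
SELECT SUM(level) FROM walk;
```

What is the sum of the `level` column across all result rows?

Base: id=7 (Comedy) at level 0.
Iteration 1: rows with parent_id in {7} -> Music (id 11, level 1).
Iteration 2: rows with parent_id in {11} -> Board (id 12, level 2).
Iteration 3: level < 2 fails for all current rows; recursion stops.
SUM(level) = 0 + 1 + 2 = 3.

3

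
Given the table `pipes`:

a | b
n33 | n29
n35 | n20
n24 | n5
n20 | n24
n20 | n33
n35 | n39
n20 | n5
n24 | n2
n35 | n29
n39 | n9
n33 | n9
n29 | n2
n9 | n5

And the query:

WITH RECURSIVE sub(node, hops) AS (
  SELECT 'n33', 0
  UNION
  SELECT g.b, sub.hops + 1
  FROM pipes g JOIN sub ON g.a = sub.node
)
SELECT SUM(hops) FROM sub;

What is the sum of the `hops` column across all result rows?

Base: (n33, hops=0).
Iteration 1: edges from {n33} -> (n29, hops=1), (n9, hops=1).
Iteration 2: edges from {n29,n9} -> (n2, hops=2), (n5, hops=2).
Iteration 3: no outgoing edges from {n2,n5}; recursion stops.
SUM(hops) = 0 + 1 + 1 + 2 + 2 = 6.

6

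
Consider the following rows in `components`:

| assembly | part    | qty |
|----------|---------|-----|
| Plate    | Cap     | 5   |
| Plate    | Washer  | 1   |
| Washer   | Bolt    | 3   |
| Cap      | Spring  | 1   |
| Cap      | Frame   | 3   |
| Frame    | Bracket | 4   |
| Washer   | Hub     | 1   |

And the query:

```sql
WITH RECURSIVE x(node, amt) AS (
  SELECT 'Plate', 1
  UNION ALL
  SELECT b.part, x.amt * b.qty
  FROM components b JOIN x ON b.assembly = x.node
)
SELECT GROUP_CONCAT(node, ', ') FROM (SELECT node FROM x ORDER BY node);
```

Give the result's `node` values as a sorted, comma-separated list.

Bolt, Bracket, Cap, Frame, Hub, Plate, Spring, Washer

Base: (Plate, amt=1).
Iteration 1: components of {Plate} -> Cap = 1*5 = 5, Washer = 1*1 = 1.
Iteration 2: components of {Cap,Washer} -> Bolt = 1*3 = 3, Frame = 5*3 = 15, Hub = 1*1 = 1, Spring = 5*1 = 5.
Iteration 3: components of {Bolt,Frame,Hub,Spring} -> Bracket = 15*4 = 60.
Iteration 4: no further components; recursion stops.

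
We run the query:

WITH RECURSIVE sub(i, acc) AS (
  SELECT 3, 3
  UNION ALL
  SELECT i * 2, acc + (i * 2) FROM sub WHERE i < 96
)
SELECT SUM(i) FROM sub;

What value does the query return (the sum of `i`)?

189

Base: i=3, acc=3.
Iteration 1: 3 < 96 holds -> i = 3 * 2 = 6, acc = 3 + 6 = 9.
Iteration 2: 6 < 96 holds -> i = 6 * 2 = 12, acc = 9 + 12 = 21.
Iteration 3: 12 < 96 holds -> i = 12 * 2 = 24, acc = 21 + 24 = 45.
Iteration 4: 24 < 96 holds -> i = 24 * 2 = 48, acc = 45 + 48 = 93.
Iteration 5: 48 < 96 holds -> i = 48 * 2 = 96, acc = 93 + 96 = 189.
Iteration 6: 96 < 96 fails; recursion stops.
SUM(i) = 3 + 6 + 12 + 24 + 48 + 96 = 189.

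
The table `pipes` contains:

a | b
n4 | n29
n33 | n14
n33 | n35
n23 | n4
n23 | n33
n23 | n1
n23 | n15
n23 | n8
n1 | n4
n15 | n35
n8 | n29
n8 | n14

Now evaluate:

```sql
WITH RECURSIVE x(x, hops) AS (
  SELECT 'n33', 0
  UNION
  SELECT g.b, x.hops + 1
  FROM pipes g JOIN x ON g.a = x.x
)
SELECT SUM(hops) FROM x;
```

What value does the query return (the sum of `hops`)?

2

Base: (n33, hops=0).
Iteration 1: edges from {n33} -> (n14, hops=1), (n35, hops=1).
Iteration 2: no outgoing edges from {n14,n35}; recursion stops.
SUM(hops) = 0 + 1 + 1 = 2.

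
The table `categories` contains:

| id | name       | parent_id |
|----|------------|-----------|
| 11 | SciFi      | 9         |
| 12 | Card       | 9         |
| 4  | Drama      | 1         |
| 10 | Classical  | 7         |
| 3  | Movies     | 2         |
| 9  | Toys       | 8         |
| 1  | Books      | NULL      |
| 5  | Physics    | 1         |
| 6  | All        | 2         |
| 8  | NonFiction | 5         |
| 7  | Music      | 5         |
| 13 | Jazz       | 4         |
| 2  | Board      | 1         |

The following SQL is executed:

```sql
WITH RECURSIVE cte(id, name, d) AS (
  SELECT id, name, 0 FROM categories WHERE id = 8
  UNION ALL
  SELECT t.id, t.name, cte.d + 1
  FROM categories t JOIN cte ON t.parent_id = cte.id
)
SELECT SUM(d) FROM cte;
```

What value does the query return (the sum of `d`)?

Base: id=8 (NonFiction) at d 0.
Iteration 1: rows with parent_id in {8} -> Toys (id 9, d 1).
Iteration 2: rows with parent_id in {9} -> SciFi (id 11, d 2), Card (id 12, d 2).
Iteration 3: no rows with parent_id in {11,12}; recursion stops.
SUM(d) = 0 + 1 + 2 + 2 = 5.

5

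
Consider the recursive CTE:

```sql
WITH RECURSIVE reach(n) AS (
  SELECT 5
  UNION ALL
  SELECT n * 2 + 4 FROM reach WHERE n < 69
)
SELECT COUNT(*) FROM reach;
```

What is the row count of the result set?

Base: n=5.
Iteration 1: 5 < 69 holds -> n = 5 * 2 + 4 = 14.
Iteration 2: 14 < 69 holds -> n = 14 * 2 + 4 = 32.
Iteration 3: 32 < 69 holds -> n = 32 * 2 + 4 = 68.
Iteration 4: 68 < 69 holds -> n = 68 * 2 + 4 = 140.
Iteration 5: 140 < 69 fails; recursion stops.
Total rows emitted: 5.

5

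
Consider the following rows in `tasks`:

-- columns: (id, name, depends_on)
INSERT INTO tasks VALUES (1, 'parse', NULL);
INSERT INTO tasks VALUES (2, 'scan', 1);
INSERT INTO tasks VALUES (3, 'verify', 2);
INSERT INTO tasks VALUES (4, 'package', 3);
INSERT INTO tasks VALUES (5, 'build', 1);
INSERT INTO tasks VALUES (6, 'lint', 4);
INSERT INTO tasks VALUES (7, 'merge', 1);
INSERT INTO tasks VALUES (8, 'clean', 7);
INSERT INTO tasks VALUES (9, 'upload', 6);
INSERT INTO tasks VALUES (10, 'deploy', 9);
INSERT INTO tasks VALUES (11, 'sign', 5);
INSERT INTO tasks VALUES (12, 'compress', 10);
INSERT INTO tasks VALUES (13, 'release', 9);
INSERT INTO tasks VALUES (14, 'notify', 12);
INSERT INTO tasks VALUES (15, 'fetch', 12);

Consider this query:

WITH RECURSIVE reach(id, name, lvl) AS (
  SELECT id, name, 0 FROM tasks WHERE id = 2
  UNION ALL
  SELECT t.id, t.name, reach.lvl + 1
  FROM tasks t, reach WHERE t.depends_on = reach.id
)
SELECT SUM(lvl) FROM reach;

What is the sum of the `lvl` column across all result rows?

40

Base: id=2 (scan) at lvl 0.
Iteration 1: rows with depends_on in {2} -> verify (id 3, lvl 1).
Iteration 2: rows with depends_on in {3} -> package (id 4, lvl 2).
Iteration 3: rows with depends_on in {4} -> lint (id 6, lvl 3).
Iteration 4: rows with depends_on in {6} -> upload (id 9, lvl 4).
Iteration 5: rows with depends_on in {9} -> deploy (id 10, lvl 5), release (id 13, lvl 5).
Iteration 6: rows with depends_on in {10,13} -> compress (id 12, lvl 6).
Iteration 7: rows with depends_on in {12} -> notify (id 14, lvl 7), fetch (id 15, lvl 7).
Iteration 8: no rows with depends_on in {14,15}; recursion stops.
SUM(lvl) = 0 + 1 + 2 + 3 + 4 + 5 + 5 + 6 + 7 + 7 = 40.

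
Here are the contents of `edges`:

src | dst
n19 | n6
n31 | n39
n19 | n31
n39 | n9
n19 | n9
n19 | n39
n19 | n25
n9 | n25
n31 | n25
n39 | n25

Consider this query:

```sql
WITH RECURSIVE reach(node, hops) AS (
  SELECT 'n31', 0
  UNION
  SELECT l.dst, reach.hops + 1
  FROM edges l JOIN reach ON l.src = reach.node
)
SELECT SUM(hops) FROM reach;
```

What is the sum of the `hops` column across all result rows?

9

Base: (n31, hops=0).
Iteration 1: edges from {n31} -> (n25, hops=1), (n39, hops=1).
Iteration 2: edges from {n25,n39} -> (n25, hops=2), (n9, hops=2).
Iteration 3: edges from {n25,n9} -> (n25, hops=3).
Iteration 4: no outgoing edges from {n25}; recursion stops.
SUM(hops) = 0 + 1 + 1 + 2 + 2 + 3 = 9.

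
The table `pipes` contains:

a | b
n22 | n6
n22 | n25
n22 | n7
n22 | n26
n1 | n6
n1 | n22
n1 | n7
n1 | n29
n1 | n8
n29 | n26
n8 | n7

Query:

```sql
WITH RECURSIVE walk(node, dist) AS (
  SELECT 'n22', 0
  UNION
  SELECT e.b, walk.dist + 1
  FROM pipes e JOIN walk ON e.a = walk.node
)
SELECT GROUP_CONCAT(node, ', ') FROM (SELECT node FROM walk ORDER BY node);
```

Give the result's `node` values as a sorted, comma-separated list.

Base: (n22, dist=0).
Iteration 1: edges from {n22} -> (n25, dist=1), (n26, dist=1), (n6, dist=1), (n7, dist=1).
Iteration 2: no outgoing edges from {n25,n26,n6,n7}; recursion stops.

n22, n25, n26, n6, n7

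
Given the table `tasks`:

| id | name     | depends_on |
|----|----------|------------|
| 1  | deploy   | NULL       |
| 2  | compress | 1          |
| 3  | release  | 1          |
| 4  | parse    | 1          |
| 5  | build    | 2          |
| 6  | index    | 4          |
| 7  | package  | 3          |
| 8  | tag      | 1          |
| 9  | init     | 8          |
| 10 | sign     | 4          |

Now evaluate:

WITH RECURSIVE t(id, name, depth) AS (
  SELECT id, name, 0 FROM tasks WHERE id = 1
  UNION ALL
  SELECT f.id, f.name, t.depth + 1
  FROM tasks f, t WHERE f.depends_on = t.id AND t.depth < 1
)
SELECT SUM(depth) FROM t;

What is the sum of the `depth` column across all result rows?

4

Base: id=1 (deploy) at depth 0.
Iteration 1: rows with depends_on in {1} -> compress (id 2, depth 1), release (id 3, depth 1), parse (id 4, depth 1), tag (id 8, depth 1).
Iteration 2: depth < 1 fails for all current rows; recursion stops.
SUM(depth) = 0 + 1 + 1 + 1 + 1 = 4.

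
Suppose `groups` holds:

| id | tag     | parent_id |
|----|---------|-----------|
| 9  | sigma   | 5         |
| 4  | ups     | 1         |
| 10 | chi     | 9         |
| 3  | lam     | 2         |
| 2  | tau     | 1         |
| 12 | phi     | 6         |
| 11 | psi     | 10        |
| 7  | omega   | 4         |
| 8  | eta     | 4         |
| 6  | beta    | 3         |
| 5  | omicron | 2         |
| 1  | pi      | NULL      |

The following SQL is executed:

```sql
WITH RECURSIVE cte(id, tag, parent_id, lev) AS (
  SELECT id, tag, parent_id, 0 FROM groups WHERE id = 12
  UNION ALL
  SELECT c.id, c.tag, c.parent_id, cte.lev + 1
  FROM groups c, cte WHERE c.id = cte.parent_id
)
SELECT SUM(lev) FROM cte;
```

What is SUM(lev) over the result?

Base: id=12 (phi), parent_id=6, lev 0.
Iteration 1: join on id=6 -> beta (id 6, parent_id=3, lev 1).
Iteration 2: join on id=3 -> lam (id 3, parent_id=2, lev 2).
Iteration 3: join on id=2 -> tau (id 2, parent_id=1, lev 3).
Iteration 4: join on id=1 -> pi (id 1, parent_id=NULL, lev 4).
Iteration 5: parent_id is NULL; no match; recursion stops.
SUM(lev) = 0 + 1 + 2 + 3 + 4 = 10.

10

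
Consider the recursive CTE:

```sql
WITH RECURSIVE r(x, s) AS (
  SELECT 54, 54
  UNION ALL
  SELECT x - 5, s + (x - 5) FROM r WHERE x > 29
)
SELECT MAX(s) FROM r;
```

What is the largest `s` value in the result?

249

Base: x=54, s=54.
Iteration 1: 54 > 29 holds -> x = 54 - 5 = 49, s = 54 + 49 = 103.
Iteration 2: 49 > 29 holds -> x = 49 - 5 = 44, s = 103 + 44 = 147.
Iteration 3: 44 > 29 holds -> x = 44 - 5 = 39, s = 147 + 39 = 186.
Iteration 4: 39 > 29 holds -> x = 39 - 5 = 34, s = 186 + 34 = 220.
Iteration 5: 34 > 29 holds -> x = 34 - 5 = 29, s = 220 + 29 = 249.
Iteration 6: 29 > 29 fails; recursion stops.
s values: 54, 103, 147, 186, 220, 249; the maximum is 249.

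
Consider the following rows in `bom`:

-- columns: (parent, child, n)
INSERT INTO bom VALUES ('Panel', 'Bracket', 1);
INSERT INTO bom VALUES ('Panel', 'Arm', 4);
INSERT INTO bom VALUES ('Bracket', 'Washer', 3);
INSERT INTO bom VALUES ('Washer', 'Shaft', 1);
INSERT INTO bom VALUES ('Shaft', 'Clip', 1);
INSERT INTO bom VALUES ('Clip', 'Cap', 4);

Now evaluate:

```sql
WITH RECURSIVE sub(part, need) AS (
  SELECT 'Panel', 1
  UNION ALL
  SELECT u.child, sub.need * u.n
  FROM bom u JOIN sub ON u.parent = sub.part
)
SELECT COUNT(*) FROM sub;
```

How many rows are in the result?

Base: (Panel, need=1).
Iteration 1: components of {Panel} -> Arm = 1*4 = 4, Bracket = 1*1 = 1.
Iteration 2: components of {Arm,Bracket} -> Washer = 1*3 = 3.
Iteration 3: components of {Washer} -> Shaft = 3*1 = 3.
Iteration 4: components of {Shaft} -> Clip = 3*1 = 3.
Iteration 5: components of {Clip} -> Cap = 3*4 = 12.
Iteration 6: no further components; recursion stops.
Total rows emitted: 7.

7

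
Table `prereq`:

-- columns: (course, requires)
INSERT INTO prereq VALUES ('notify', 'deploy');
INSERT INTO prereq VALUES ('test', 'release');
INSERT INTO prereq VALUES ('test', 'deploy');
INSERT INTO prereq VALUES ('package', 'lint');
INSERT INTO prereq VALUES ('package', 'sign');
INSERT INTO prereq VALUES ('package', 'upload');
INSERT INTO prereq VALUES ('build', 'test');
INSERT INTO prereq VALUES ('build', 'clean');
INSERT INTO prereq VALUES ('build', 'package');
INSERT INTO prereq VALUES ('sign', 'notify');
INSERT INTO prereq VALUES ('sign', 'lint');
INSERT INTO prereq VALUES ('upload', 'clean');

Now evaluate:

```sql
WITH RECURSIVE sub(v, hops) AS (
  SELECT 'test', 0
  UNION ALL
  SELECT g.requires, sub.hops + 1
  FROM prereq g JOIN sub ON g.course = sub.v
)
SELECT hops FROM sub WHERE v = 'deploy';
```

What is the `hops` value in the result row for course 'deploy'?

Base: (test, hops=0).
Iteration 1: edges from {test} -> (deploy, hops=1), (release, hops=1).
Iteration 2: no outgoing edges from {deploy,release}; recursion stops.

1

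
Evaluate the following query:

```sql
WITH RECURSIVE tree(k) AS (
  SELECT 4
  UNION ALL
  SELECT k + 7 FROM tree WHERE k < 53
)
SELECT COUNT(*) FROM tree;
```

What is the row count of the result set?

Base: k=4.
Iteration 1: 4 < 53 holds -> k = 4 + 7 = 11.
Iteration 2: 11 < 53 holds -> k = 11 + 7 = 18.
Iteration 3: 18 < 53 holds -> k = 18 + 7 = 25.
Iteration 4: 25 < 53 holds -> k = 25 + 7 = 32.
Iteration 5: 32 < 53 holds -> k = 32 + 7 = 39.
Iteration 6: 39 < 53 holds -> k = 39 + 7 = 46.
Iteration 7: 46 < 53 holds -> k = 46 + 7 = 53.
Iteration 8: 53 < 53 fails; recursion stops.
Total rows emitted: 8.

8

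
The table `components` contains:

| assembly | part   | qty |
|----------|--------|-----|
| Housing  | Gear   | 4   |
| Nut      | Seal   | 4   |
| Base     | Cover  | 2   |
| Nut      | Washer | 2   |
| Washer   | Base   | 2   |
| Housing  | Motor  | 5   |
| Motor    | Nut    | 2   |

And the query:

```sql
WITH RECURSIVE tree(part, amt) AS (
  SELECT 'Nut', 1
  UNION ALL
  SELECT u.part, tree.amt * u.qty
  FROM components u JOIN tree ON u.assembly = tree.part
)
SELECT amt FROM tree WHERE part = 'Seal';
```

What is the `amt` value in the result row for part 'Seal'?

4

Base: (Nut, amt=1).
Iteration 1: components of {Nut} -> Seal = 1*4 = 4, Washer = 1*2 = 2.
Iteration 2: components of {Seal,Washer} -> Base = 2*2 = 4.
Iteration 3: components of {Base} -> Cover = 4*2 = 8.
Iteration 4: no further components; recursion stops.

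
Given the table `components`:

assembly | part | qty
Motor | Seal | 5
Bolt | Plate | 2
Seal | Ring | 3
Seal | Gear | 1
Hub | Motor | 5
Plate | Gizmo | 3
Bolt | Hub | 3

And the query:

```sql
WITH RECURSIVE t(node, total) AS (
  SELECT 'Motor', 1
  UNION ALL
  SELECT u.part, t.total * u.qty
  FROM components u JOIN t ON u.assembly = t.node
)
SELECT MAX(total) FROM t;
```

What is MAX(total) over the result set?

Base: (Motor, total=1).
Iteration 1: components of {Motor} -> Seal = 1*5 = 5.
Iteration 2: components of {Seal} -> Gear = 5*1 = 5, Ring = 5*3 = 15.
Iteration 3: no further components; recursion stops.
total values: 1, 5, 5, 15; the maximum is 15.

15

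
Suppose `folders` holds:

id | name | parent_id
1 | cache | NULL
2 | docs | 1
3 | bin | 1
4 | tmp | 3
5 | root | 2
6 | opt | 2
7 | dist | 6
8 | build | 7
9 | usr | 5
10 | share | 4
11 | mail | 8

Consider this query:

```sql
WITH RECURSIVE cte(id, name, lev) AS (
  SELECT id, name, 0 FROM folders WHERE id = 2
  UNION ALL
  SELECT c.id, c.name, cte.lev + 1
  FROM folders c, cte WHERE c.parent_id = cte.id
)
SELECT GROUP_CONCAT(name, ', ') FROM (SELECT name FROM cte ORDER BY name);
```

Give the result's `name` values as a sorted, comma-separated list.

build, dist, docs, mail, opt, root, usr

Base: id=2 (docs) at lev 0.
Iteration 1: rows with parent_id in {2} -> root (id 5, lev 1), opt (id 6, lev 1).
Iteration 2: rows with parent_id in {5,6} -> dist (id 7, lev 2), usr (id 9, lev 2).
Iteration 3: rows with parent_id in {7,9} -> build (id 8, lev 3).
Iteration 4: rows with parent_id in {8} -> mail (id 11, lev 4).
Iteration 5: no rows with parent_id in {11}; recursion stops.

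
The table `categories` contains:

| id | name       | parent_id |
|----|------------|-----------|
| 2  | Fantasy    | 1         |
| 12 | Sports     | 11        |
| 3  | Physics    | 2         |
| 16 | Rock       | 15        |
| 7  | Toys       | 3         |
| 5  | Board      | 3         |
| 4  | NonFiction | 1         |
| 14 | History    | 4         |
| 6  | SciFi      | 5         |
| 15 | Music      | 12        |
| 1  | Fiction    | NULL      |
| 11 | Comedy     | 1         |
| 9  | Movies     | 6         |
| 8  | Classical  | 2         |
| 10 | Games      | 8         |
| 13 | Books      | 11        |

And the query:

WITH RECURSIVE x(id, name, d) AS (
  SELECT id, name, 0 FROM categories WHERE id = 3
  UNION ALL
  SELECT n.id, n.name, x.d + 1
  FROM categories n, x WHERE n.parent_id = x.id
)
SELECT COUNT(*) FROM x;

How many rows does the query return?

5

Base: id=3 (Physics) at d 0.
Iteration 1: rows with parent_id in {3} -> Board (id 5, d 1), Toys (id 7, d 1).
Iteration 2: rows with parent_id in {5,7} -> SciFi (id 6, d 2).
Iteration 3: rows with parent_id in {6} -> Movies (id 9, d 3).
Iteration 4: no rows with parent_id in {9}; recursion stops.
Total rows emitted: 5.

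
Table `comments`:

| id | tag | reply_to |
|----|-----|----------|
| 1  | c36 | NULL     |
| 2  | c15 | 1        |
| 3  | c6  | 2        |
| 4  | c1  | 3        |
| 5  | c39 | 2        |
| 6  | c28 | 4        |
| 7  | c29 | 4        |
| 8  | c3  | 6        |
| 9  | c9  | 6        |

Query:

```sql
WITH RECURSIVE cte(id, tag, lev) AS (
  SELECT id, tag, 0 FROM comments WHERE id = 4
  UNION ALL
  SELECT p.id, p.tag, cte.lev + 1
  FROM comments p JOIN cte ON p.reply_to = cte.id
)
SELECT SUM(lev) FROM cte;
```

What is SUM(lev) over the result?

6

Base: id=4 (c1) at lev 0.
Iteration 1: rows with reply_to in {4} -> c28 (id 6, lev 1), c29 (id 7, lev 1).
Iteration 2: rows with reply_to in {6,7} -> c3 (id 8, lev 2), c9 (id 9, lev 2).
Iteration 3: no rows with reply_to in {8,9}; recursion stops.
SUM(lev) = 0 + 1 + 1 + 2 + 2 = 6.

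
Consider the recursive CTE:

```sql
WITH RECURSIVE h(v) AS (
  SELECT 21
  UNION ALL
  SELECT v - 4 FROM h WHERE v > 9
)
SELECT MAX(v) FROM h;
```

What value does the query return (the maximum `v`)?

Base: v=21.
Iteration 1: 21 > 9 holds -> v = 21 - 4 = 17.
Iteration 2: 17 > 9 holds -> v = 17 - 4 = 13.
Iteration 3: 13 > 9 holds -> v = 13 - 4 = 9.
Iteration 4: 9 > 9 fails; recursion stops.
v values: 21, 17, 13, 9; the maximum is 21.

21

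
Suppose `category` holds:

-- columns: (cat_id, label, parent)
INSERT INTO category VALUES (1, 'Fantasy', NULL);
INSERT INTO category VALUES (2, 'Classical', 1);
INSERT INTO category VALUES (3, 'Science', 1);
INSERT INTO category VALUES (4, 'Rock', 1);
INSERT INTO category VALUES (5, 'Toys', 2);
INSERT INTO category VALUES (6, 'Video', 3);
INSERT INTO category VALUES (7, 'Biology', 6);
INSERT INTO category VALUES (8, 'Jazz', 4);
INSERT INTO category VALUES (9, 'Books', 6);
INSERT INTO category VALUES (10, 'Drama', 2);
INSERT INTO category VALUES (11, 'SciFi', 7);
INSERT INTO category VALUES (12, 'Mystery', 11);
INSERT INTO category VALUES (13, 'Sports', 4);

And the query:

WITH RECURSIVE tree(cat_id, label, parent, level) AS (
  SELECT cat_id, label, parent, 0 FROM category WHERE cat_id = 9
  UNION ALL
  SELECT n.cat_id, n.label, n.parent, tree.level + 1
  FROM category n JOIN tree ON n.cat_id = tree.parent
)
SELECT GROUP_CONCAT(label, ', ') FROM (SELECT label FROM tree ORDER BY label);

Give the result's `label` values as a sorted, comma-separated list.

Base: cat_id=9 (Books), parent=6, level 0.
Iteration 1: join on cat_id=6 -> Video (id 6, parent=3, level 1).
Iteration 2: join on cat_id=3 -> Science (id 3, parent=1, level 2).
Iteration 3: join on cat_id=1 -> Fantasy (id 1, parent=NULL, level 3).
Iteration 4: parent is NULL; no match; recursion stops.

Books, Fantasy, Science, Video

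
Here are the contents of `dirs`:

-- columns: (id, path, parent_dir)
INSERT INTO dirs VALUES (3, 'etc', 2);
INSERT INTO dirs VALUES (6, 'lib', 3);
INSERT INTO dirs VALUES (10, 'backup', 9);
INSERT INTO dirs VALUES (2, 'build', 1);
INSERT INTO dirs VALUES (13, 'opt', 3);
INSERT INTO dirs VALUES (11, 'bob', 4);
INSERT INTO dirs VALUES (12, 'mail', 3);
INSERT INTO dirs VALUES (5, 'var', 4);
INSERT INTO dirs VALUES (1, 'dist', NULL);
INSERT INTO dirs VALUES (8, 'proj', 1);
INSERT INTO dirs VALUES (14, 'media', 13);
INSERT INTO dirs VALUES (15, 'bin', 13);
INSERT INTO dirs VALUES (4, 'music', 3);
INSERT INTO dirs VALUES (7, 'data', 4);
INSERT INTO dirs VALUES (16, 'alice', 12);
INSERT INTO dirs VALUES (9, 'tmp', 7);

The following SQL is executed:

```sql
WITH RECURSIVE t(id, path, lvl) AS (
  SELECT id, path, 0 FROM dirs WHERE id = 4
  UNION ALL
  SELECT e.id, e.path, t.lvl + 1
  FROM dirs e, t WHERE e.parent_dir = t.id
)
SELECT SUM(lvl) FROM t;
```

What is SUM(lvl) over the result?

8

Base: id=4 (music) at lvl 0.
Iteration 1: rows with parent_dir in {4} -> var (id 5, lvl 1), data (id 7, lvl 1), bob (id 11, lvl 1).
Iteration 2: rows with parent_dir in {5,7,11} -> tmp (id 9, lvl 2).
Iteration 3: rows with parent_dir in {9} -> backup (id 10, lvl 3).
Iteration 4: no rows with parent_dir in {10}; recursion stops.
SUM(lvl) = 0 + 1 + 1 + 1 + 2 + 3 = 8.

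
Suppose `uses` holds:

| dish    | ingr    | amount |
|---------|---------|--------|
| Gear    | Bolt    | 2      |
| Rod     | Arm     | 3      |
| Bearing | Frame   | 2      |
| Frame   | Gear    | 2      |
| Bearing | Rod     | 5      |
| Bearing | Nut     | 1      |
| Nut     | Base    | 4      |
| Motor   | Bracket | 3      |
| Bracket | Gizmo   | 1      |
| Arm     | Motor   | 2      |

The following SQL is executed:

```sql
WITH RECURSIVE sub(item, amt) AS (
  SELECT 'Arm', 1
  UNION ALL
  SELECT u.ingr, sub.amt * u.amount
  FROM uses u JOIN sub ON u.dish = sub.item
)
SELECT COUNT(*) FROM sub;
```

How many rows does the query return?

Base: (Arm, amt=1).
Iteration 1: components of {Arm} -> Motor = 1*2 = 2.
Iteration 2: components of {Motor} -> Bracket = 2*3 = 6.
Iteration 3: components of {Bracket} -> Gizmo = 6*1 = 6.
Iteration 4: no further components; recursion stops.
Total rows emitted: 4.

4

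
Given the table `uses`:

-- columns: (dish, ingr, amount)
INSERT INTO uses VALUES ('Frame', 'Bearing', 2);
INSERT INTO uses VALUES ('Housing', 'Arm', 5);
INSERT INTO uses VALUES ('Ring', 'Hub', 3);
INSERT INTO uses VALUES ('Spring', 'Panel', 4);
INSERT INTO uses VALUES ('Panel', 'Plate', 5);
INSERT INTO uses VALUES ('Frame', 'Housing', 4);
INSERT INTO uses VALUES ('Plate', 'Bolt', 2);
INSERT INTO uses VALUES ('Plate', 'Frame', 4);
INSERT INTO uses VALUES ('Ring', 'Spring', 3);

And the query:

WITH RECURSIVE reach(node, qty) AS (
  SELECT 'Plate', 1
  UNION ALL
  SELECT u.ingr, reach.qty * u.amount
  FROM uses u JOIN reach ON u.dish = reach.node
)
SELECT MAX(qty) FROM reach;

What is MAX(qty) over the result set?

Base: (Plate, qty=1).
Iteration 1: components of {Plate} -> Bolt = 1*2 = 2, Frame = 1*4 = 4.
Iteration 2: components of {Bolt,Frame} -> Bearing = 4*2 = 8, Housing = 4*4 = 16.
Iteration 3: components of {Bearing,Housing} -> Arm = 16*5 = 80.
Iteration 4: no further components; recursion stops.
qty values: 1, 4, 2, 16, 8, 80; the maximum is 80.

80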